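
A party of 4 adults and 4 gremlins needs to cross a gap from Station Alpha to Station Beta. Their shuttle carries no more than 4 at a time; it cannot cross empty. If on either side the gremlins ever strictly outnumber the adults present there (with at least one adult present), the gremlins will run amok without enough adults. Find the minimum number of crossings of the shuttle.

5

Counting alone: each trip to Station Beta takes at most 4 across and each return brings at least 1 back, so after t trips out (and t−1 returns) at most 4t − (t−1) of the 8 are across; that first reaches 8 at t = 3, so at least 5 crossings are needed.
The plan below uses exactly 5 crossings, so it is optimal:
1. 2 gremlins → Station Beta.  (Station Alpha: 4A 2G; Station Beta: 0A 2G)
2. 1 gremlin ← Station Alpha.  (Station Alpha: 4A 3G; Station Beta: 0A 1G)
3. 4 adults → Station Beta.  (Station Alpha: 0A 3G; Station Beta: 4A 1G)
4. 1 gremlin ← Station Alpha.  (Station Alpha: 0A 4G; Station Beta: 4A 0G)
5. 4 gremlins → Station Beta.  (Station Alpha: 0A 0G; Station Beta: 4A 4G)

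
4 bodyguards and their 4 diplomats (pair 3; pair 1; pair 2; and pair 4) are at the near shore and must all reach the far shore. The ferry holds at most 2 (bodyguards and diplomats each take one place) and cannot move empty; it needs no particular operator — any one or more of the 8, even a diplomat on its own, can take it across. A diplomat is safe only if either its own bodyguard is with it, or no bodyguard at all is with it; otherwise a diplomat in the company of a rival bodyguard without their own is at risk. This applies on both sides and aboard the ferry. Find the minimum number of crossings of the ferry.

impossible

Following every safe sequence of crossings from the start, the most of the 8 that can be at the far shore as the ferry arrives there on crossings 1, 3, 5 is 2, 3, 4 respectively; the best ever achieved is 4 of 8.
From crossing 7 on, no configuration arises that was not already reachable earlier: only 44 distinct safe configurations (who is on which side, and where the ferry is) can ever be reached, none of them has everyone across, and every continuation just revisits them. So no valid plan exists.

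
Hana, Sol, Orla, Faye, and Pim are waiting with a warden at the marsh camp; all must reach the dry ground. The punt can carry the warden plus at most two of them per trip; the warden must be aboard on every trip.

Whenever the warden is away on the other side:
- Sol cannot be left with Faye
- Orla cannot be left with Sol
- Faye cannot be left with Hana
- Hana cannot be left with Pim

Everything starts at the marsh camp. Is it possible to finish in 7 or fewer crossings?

Yes

Yes — this plan uses 7 crossings (≤ 7):
1. Warden goes to the dry ground with Hana and Sol.  [the marsh camp: Faye, Orla, Pim | the dry ground: Hana, Sol]
2. Warden goes back to the marsh camp alone.  [the marsh camp: Faye, Orla, Pim | the dry ground: Hana, Sol]
3. Warden goes to the dry ground with Orla.  [the marsh camp: Faye, Pim | the dry ground: Hana, Orla, Sol]
4. Warden goes back to the marsh camp with Sol.  [the marsh camp: Faye, Pim, Sol | the dry ground: Hana, Orla]
5. Warden goes to the dry ground with Faye and Pim.  [the marsh camp: Sol | the dry ground: Faye, Hana, Orla, Pim]
6. Warden goes back to the marsh camp with Hana.  [the marsh camp: Hana, Sol | the dry ground: Faye, Orla, Pim]
7. Warden goes to the dry ground with Hana and Sol.  [the marsh camp: — | the dry ground: Faye, Hana, Orla, Pim, Sol]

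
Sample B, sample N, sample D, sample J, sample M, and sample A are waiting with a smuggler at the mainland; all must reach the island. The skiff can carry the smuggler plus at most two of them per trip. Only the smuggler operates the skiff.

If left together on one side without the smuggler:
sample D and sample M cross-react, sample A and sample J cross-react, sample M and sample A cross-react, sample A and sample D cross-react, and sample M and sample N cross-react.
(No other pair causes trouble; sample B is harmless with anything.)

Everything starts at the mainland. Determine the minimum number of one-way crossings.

9

Counting alone: the smuggler can take at most 2 across per trip to the island, so moving all 6 needs at least 3 loaded trips out, with a return between consecutive ones — at least 5 crossings.
The safety rule pushes this higher. Following every safe sequence of crossings, the most of the 6 that can be at the island as the skiff arrives there on crossings 5, 7 is 4, 5 respectively — never all 6.
So no plan with fewer than 9 crossings exists, and this one achieves 9:
1. Smuggler goes to the island with sample A and sample M.  [the mainland: sample B, sample D, sample J, sample N | the island: sample A, sample M]
2. Smuggler goes back to the mainland with sample M.  [the mainland: sample B, sample D, sample J, sample M, sample N | the island: sample A]
3. Smuggler goes to the island with sample B and sample M.  [the mainland: sample D, sample J, sample N | the island: sample A, sample B, sample M]
4. Smuggler goes back to the mainland with sample M.  [the mainland: sample D, sample J, sample M, sample N | the island: sample A, sample B]
5. Smuggler goes to the island with sample D and sample N.  [the mainland: sample J, sample M | the island: sample A, sample B, sample D, sample N]
6. Smuggler goes back to the mainland with sample D.  [the mainland: sample D, sample J, sample M | the island: sample A, sample B, sample N]
7. Smuggler goes to the island with sample D and sample J.  [the mainland: sample M | the island: sample A, sample B, sample D, sample J, sample N]
8. Smuggler goes back to the mainland with sample A.  [the mainland: sample A, sample M | the island: sample B, sample D, sample J, sample N]
9. Smuggler goes to the island with sample A and sample M.  [the mainland: — | the island: sample A, sample B, sample D, sample J, sample M, sample N]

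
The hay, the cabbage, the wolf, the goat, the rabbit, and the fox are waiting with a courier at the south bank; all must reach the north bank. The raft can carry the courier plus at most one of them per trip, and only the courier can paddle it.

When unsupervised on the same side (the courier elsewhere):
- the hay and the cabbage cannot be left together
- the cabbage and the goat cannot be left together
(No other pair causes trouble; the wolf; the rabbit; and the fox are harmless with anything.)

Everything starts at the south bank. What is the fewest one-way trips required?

Counting alone: the courier can take at most 1 across per trip to the north bank, so moving all 6 needs at least 6 loaded trips out, with a return between consecutive ones — at least 11 crossings.
The safety rule pushes this higher. Following every safe sequence of crossings, the most of the 6 that can be at the north bank as the raft arrives there on crossing 11 is 5 — never all 6.
So no plan with fewer than 13 crossings exists, and this one achieves 13:
1. Courier goes to the north bank with the cabbage.
2. Courier goes back to the south bank alone.
3. Courier goes to the north bank with the hay.
4. Courier goes back to the south bank with the cabbage.
5. Courier goes to the north bank with the goat.
6. Courier goes back to the south bank alone.
7. Courier goes to the north bank with the wolf.
8. Courier goes back to the south bank alone.
9. Courier goes to the north bank with the rabbit.
10. Courier goes back to the south bank alone.
11. Courier goes to the north bank with the fox.
12. Courier goes back to the south bank alone.
13. Courier goes to the north bank with the cabbage.

13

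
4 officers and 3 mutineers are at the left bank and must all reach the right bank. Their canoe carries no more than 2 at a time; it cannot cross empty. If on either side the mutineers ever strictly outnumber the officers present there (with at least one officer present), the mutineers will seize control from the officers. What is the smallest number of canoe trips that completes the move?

11

Counting alone: each trip to the right bank takes at most 2 across and each return brings at least 1 back, so after t trips out (and t−1 returns) at most 2t − (t−1) of the 7 are across; that first reaches 7 at t = 6, so at least 11 crossings are needed.
The plan below uses exactly 11 crossings, so it is optimal:
1. 2 mutineers → the right bank.  (the left bank: 4O 1M; the right bank: 0O 2M)
2. 1 mutineer ← the left bank.  (the left bank: 4O 2M; the right bank: 0O 1M)
3. 2 mutineers → the right bank.  (the left bank: 4O 0M; the right bank: 0O 3M)
4. 1 mutineer ← the left bank.  (the left bank: 4O 1M; the right bank: 0O 2M)
5. 2 officers → the right bank.  (the left bank: 2O 1M; the right bank: 2O 2M)
6. 1 mutineer ← the left bank.  (the left bank: 2O 2M; the right bank: 2O 1M)
7. 1 officer and 1 mutineer → the right bank.  (the left bank: 1O 1M; the right bank: 3O 2M)
8. 1 officer ← the left bank.  (the left bank: 2O 1M; the right bank: 2O 2M)
9. 1 officer and 1 mutineer → the right bank.  (the left bank: 1O 0M; the right bank: 3O 3M)
10. 1 mutineer ← the left bank.  (the left bank: 1O 1M; the right bank: 3O 2M)
11. 1 officer and 1 mutineer → the right bank.  (the left bank: 0O 0M; the right bank: 4O 3M)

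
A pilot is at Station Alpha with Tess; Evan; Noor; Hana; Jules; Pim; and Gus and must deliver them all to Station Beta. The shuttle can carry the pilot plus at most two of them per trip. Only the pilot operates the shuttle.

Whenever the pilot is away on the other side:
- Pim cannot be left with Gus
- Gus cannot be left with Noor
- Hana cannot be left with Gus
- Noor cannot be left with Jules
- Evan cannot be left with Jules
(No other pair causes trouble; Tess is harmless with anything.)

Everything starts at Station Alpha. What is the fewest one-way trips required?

9

Counting alone: the pilot can take at most 2 across per trip to Station Beta, so moving all 7 needs at least 4 loaded trips out, with a return between consecutive ones — at least 7 crossings.
The safety rule pushes this higher. Following every safe sequence of crossings, the most of the 7 that can be at Station Beta as the shuttle arrives there on crossing 7 is 6 — never all 7.
So no plan with fewer than 9 crossings exists, and this one achieves 9:
1. Pilot goes to Station Beta with Gus and Jules.  [Station Alpha: Evan, Hana, Noor, Pim, Tess | Station Beta: Gus, Jules]
2. Pilot goes back to Station Alpha alone.  [Station Alpha: Evan, Hana, Noor, Pim, Tess | Station Beta: Gus, Jules]
3. Pilot goes to Station Beta with Tess.  [Station Alpha: Evan, Hana, Noor, Pim | Station Beta: Gus, Jules, Tess]
4. Pilot goes back to Station Alpha alone.  [Station Alpha: Evan, Hana, Noor, Pim | Station Beta: Gus, Jules, Tess]
5. Pilot goes to Station Beta with Evan and Noor.  [Station Alpha: Hana, Pim | Station Beta: Evan, Gus, Jules, Noor, Tess]
6. Pilot goes back to Station Alpha with Gus and Jules.  [Station Alpha: Gus, Hana, Jules, Pim | Station Beta: Evan, Noor, Tess]
7. Pilot goes to Station Beta with Hana and Pim.  [Station Alpha: Gus, Jules | Station Beta: Evan, Hana, Noor, Pim, Tess]
8. Pilot goes back to Station Alpha alone.  [Station Alpha: Gus, Jules | Station Beta: Evan, Hana, Noor, Pim, Tess]
9. Pilot goes to Station Beta with Gus and Jules.  [Station Alpha: — | Station Beta: Evan, Gus, Hana, Jules, Noor, Pim, Tess]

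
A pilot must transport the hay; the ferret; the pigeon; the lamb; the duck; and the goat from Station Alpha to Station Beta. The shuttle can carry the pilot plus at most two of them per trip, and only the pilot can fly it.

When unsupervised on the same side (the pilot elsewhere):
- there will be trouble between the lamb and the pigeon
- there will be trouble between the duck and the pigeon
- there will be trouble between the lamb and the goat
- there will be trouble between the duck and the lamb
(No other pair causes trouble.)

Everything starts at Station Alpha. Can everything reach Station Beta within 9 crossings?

Yes — this plan uses 9 crossings (≤ 9):
1. Pilot goes to Station Beta with the lamb and the pigeon.
2. Pilot goes back to Station Alpha with the pigeon.
3. Pilot goes to Station Beta with the hay and the pigeon.
4. Pilot goes back to Station Alpha with the pigeon.
5. Pilot goes to Station Beta with the ferret and the pigeon.
6. Pilot goes back to Station Alpha with the pigeon.
7. Pilot goes to Station Beta with the goat and the pigeon.
8. Pilot goes back to Station Alpha with the lamb.
9. Pilot goes to Station Beta with the duck and the lamb.

Yes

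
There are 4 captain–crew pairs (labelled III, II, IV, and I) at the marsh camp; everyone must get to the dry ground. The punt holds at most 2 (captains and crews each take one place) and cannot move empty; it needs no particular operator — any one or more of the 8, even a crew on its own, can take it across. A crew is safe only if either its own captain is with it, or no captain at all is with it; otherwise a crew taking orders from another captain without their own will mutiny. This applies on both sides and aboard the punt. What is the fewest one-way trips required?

Following every safe sequence of crossings from the start, the most of the 8 that can be at the dry ground as the punt arrives there on crossings 1, 3, 5 is 2, 3, 4 respectively; the best ever achieved is 4 of 8.
From crossing 7 on, no configuration arises that was not already reachable earlier: only 44 distinct safe configurations (who is on which side, and where the punt is) can ever be reached, none of them has everyone across, and every continuation just revisits them. So no valid plan exists.

impossible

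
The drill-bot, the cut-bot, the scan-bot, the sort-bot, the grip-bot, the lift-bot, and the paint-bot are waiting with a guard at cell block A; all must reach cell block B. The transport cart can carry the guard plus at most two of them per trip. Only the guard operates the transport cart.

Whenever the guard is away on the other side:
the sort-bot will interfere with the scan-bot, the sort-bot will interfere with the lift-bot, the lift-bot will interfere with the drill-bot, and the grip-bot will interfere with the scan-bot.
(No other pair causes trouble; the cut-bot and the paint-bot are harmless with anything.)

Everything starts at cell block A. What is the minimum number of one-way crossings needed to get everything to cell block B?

9

Counting alone: the guard can take at most 2 across per trip to cell block B, so moving all 7 needs at least 4 loaded trips out, with a return between consecutive ones — at least 7 crossings.
The safety rule pushes this higher. Following every safe sequence of crossings, the most of the 7 that can be at cell block B as the transport cart arrives there on crossing 7 is 6 — never all 7.
So no plan with fewer than 9 crossings exists, and this one achieves 9:
1. Guard goes to cell block B with the lift-bot and the scan-bot.
2. Guard goes back to cell block A alone.
3. Guard goes to cell block B with the drill-bot.
4. Guard goes back to cell block A with the lift-bot.
5. Guard goes to cell block B with the cut-bot and the sort-bot.
6. Guard goes back to cell block A with the scan-bot.
7. Guard goes to cell block B with the grip-bot and the paint-bot.
8. Guard goes back to cell block A alone.
9. Guard goes to cell block B with the lift-bot and the scan-bot.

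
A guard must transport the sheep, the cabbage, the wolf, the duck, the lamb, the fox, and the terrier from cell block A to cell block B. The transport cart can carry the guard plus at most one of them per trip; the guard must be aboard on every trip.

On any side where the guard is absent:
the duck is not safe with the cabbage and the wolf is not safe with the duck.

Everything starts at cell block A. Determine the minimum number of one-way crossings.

15

Counting alone: the guard can take at most 1 across per trip to cell block B, so moving all 7 needs at least 7 loaded trips out, with a return between consecutive ones — at least 13 crossings.
The safety rule pushes this higher. Following every safe sequence of crossings, the most of the 7 that can be at cell block B as the transport cart arrives there on crossing 13 is 6 — never all 7.
So no plan with fewer than 15 crossings exists, and this one achieves 15:
1. Guard goes to cell block B with the duck.
2. Guard goes back to cell block A alone.
3. Guard goes to cell block B with the sheep.
4. Guard goes back to cell block A alone.
5. Guard goes to cell block B with the cabbage.
6. Guard goes back to cell block A with the duck.
7. Guard goes to cell block B with the wolf.
8. Guard goes back to cell block A alone.
9. Guard goes to cell block B with the lamb.
10. Guard goes back to cell block A alone.
11. Guard goes to cell block B with the fox.
12. Guard goes back to cell block A alone.
13. Guard goes to cell block B with the terrier.
14. Guard goes back to cell block A alone.
15. Guard goes to cell block B with the duck.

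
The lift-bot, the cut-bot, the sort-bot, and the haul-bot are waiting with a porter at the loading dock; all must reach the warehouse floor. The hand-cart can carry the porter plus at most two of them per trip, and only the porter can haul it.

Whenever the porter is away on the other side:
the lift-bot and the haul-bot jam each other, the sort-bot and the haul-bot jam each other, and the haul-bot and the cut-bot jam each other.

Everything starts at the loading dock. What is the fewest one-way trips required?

5

Counting alone: the porter can take at most 2 across per trip to the warehouse floor, so moving all 4 needs at least 2 loaded trips out, with a return between consecutive ones — at least 3 crossings.
The safety rule pushes this higher. Following every safe sequence of crossings, the most of the 4 that can be at the warehouse floor as the hand-cart arrives there on crossing 3 is 3 — never all 4.
So no plan with fewer than 5 crossings exists, and this one achieves 5:
1. Porter goes to the warehouse floor with the haul-bot.  [the loading dock: the cut-bot, the lift-bot, the sort-bot | the warehouse floor: the haul-bot]
2. Porter goes back to the loading dock alone.  [the loading dock: the cut-bot, the lift-bot, the sort-bot | the warehouse floor: the haul-bot]
3. Porter goes to the warehouse floor with the cut-bot and the lift-bot.  [the loading dock: the sort-bot | the warehouse floor: the cut-bot, the haul-bot, the lift-bot]
4. Porter goes back to the loading dock with the haul-bot.  [the loading dock: the haul-bot, the sort-bot | the warehouse floor: the cut-bot, the lift-bot]
5. Porter goes to the warehouse floor with the haul-bot and the sort-bot.  [the loading dock: — | the warehouse floor: the cut-bot, the haul-bot, the lift-bot, the sort-bot]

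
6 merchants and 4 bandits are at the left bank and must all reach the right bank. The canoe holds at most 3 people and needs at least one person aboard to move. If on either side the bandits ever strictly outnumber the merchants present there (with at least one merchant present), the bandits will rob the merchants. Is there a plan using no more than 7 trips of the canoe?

Counting alone: each trip to the right bank takes at most 3 across and each return brings at least 1 back, so after t trips out (and t−1 returns) at most 3t − (t−1) of the 10 are across; that first reaches 10 at t = 5, so at least 9 crossings are needed.
Since 7 < 9, 7 crossings cannot be enough. (The shortest complete plan in fact takes 9:)
1. 2 bandits → the right bank.  (the left bank: 6M 2B; the right bank: 0M 2B)
2. 1 bandit ← the left bank.  (the left bank: 6M 3B; the right bank: 0M 1B)
3. 3 bandits → the right bank.  (the left bank: 6M 0B; the right bank: 0M 4B)
4. 1 bandit ← the left bank.  (the left bank: 6M 1B; the right bank: 0M 3B)
5. 3 merchants → the right bank.  (the left bank: 3M 1B; the right bank: 3M 3B)
6. 1 bandit ← the left bank.  (the left bank: 3M 2B; the right bank: 3M 2B)
7. 1 merchant and 2 bandits → the right bank.  (the left bank: 2M 0B; the right bank: 4M 4B)
8. 1 bandit ← the left bank.  (the left bank: 2M 1B; the right bank: 4M 3B)
9. 2 merchants and 1 bandit → the right bank.  (the left bank: 0M 0B; the right bank: 6M 4B)

No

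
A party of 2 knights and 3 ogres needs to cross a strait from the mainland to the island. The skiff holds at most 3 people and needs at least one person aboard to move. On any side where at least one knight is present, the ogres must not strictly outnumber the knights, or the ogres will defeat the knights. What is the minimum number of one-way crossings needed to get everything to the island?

The ogres already outnumber the knights at the mainland before anyone moves, so the starting position itself is disallowed.

impossible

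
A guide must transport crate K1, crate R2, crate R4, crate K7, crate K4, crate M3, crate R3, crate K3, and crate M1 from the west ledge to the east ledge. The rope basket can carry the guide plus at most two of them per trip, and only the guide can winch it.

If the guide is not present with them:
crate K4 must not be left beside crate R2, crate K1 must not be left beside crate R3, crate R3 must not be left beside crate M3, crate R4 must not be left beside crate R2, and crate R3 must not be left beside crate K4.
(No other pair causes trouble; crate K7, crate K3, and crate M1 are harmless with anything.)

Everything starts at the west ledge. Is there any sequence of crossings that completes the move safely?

1. Guide goes to the east ledge with crate R2 and crate R3.
2. Guide goes back to the west ledge alone.
3. Guide goes to the east ledge with crate K1.
4. Guide goes back to the west ledge with crate R3.
5. Guide goes to the east ledge with crate K4 and crate M3.
6. Guide goes back to the west ledge with crate R2.
7. Guide goes to the east ledge with crate K7 and crate R4.
8. Guide goes back to the west ledge alone.
9. Guide goes to the east ledge with crate K3 and crate M1.
10. Guide goes back to the west ledge alone.
11. Guide goes to the east ledge with crate R2 and crate R3.

Yes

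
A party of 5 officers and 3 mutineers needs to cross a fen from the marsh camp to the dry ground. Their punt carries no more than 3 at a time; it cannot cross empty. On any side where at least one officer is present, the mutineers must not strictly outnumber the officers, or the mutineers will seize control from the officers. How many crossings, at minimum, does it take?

7

Counting alone: each trip to the dry ground takes at most 3 across and each return brings at least 1 back, so after t trips out (and t−1 returns) at most 3t − (t−1) of the 8 are across; that first reaches 8 at t = 4, so at least 7 crossings are needed.
The plan below uses exactly 7 crossings, so it is optimal:
1. 2 mutineers → the dry ground.  (the marsh camp: 5O 1M; the dry ground: 0O 2M)
2. 1 mutineer ← the marsh camp.  (the marsh camp: 5O 2M; the dry ground: 0O 1M)
3. 2 officers and 1 mutineer → the dry ground.  (the marsh camp: 3O 1M; the dry ground: 2O 2M)
4. 1 mutineer ← the marsh camp.  (the marsh camp: 3O 2M; the dry ground: 2O 1M)
5. 1 officer and 2 mutineers → the dry ground.  (the marsh camp: 2O 0M; the dry ground: 3O 3M)
6. 1 mutineer ← the marsh camp.  (the marsh camp: 2O 1M; the dry ground: 3O 2M)
7. 2 officers and 1 mutineer → the dry ground.  (the marsh camp: 0O 0M; the dry ground: 5O 3M)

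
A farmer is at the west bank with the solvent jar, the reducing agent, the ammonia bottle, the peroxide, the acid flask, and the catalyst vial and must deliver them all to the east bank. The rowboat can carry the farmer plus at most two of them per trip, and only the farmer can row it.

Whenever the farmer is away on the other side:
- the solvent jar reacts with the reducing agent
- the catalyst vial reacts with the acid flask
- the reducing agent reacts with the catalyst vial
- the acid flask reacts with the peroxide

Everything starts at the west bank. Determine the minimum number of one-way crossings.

Counting alone: the farmer can take at most 2 across per trip to the east bank, so moving all 6 needs at least 3 loaded trips out, with a return between consecutive ones — at least 5 crossings.
The safety rule pushes this higher. Following every safe sequence of crossings, the most of the 6 that can be at the east bank as the rowboat arrives there on crossing 5 is 5 — never all 6.
So no plan with fewer than 7 crossings exists, and this one achieves 7:
1. Farmer goes to the east bank with the acid flask and the reducing agent.
2. Farmer goes back to the west bank alone.
3. Farmer goes to the east bank with the ammonia bottle and the solvent jar.
4. Farmer goes back to the west bank with the reducing agent.
5. Farmer goes to the east bank with the catalyst vial and the peroxide.
6. Farmer goes back to the west bank with the acid flask.
7. Farmer goes to the east bank with the acid flask and the reducing agent.

7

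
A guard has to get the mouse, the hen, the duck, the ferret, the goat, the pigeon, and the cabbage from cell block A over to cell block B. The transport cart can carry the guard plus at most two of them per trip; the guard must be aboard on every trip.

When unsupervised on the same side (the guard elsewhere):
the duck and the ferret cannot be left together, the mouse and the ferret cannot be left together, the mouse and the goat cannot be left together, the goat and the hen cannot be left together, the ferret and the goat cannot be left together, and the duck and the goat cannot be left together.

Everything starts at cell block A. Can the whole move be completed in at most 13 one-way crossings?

Yes

Yes — this plan uses 11 crossings (≤ 13):
1. Guard goes to cell block B with the ferret and the goat.
2. Guard goes back to cell block A with the ferret.
3. Guard goes to cell block B with the duck and the mouse.
4. Guard goes back to cell block A with the goat.
5. Guard goes to cell block B with the ferret and the hen.
6. Guard goes back to cell block A with the ferret.
7. Guard goes to cell block B with the ferret and the pigeon.
8. Guard goes back to cell block A with the ferret.
9. Guard goes to cell block B with the cabbage and the ferret.
10. Guard goes back to cell block A with the ferret.
11. Guard goes to cell block B with the ferret and the goat.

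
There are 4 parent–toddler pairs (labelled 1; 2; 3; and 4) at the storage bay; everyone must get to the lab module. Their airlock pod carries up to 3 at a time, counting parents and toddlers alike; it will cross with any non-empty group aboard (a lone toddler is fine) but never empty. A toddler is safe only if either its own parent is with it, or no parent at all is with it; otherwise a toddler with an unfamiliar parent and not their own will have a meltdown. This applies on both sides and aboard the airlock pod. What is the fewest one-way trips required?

Counting alone: each trip to the lab module takes at most 3 across and each return brings at least 1 back, so after t trips out (and t−1 returns) at most 3t − (t−1) of the 8 are across; that first reaches 8 at t = 4, so at least 7 crossings are needed.
The safety rule pushes this higher. Following every safe sequence of crossings, the most of the 8 that can be at the lab module as the airlock pod arrives there on crossing 7 is 7 — never all 8.
So no plan with fewer than 9 crossings exists, and this one achieves 9:
1. parent 1 and toddler 1 cross → the lab module.
2. parent 1 crosses ← the storage bay.
3. parent 1, parent 2, and toddler 2 cross → the lab module.
4. parent 1 and toddler 1 cross ← the storage bay.
5. parent 1, parent 3, and parent 4 cross → the lab module.
6. toddler 2 crosses ← the storage bay.
7. toddler 1 and toddler 2 cross → the lab module.
8. toddler 1 crosses ← the storage bay.
9. toddler 1, toddler 3, and toddler 4 cross → the lab module.

9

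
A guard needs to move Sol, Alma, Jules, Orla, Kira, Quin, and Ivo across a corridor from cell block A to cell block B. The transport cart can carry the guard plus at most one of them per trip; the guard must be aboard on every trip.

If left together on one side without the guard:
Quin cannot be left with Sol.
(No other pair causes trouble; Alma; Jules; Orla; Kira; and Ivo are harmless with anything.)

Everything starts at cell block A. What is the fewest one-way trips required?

13

Counting alone: the guard can take at most 1 across per trip to cell block B, so moving all 7 needs at least 7 loaded trips out, with a return between consecutive ones — at least 13 crossings.
The plan below uses exactly 13 crossings, so it is optimal:
1. Guard goes to cell block B with Sol.  [cell block A: Alma, Ivo, Jules, Kira, Orla, Quin | cell block B: Sol]
2. Guard goes back to cell block A alone.  [cell block A: Alma, Ivo, Jules, Kira, Orla, Quin | cell block B: Sol]
3. Guard goes to cell block B with Alma.  [cell block A: Ivo, Jules, Kira, Orla, Quin | cell block B: Alma, Sol]
4. Guard goes back to cell block A alone.  [cell block A: Ivo, Jules, Kira, Orla, Quin | cell block B: Alma, Sol]
5. Guard goes to cell block B with Jules.  [cell block A: Ivo, Kira, Orla, Quin | cell block B: Alma, Jules, Sol]
6. Guard goes back to cell block A alone.  [cell block A: Ivo, Kira, Orla, Quin | cell block B: Alma, Jules, Sol]
7. Guard goes to cell block B with Orla.  [cell block A: Ivo, Kira, Quin | cell block B: Alma, Jules, Orla, Sol]
8. Guard goes back to cell block A alone.  [cell block A: Ivo, Kira, Quin | cell block B: Alma, Jules, Orla, Sol]
9. Guard goes to cell block B with Kira.  [cell block A: Ivo, Quin | cell block B: Alma, Jules, Kira, Orla, Sol]
10. Guard goes back to cell block A alone.  [cell block A: Ivo, Quin | cell block B: Alma, Jules, Kira, Orla, Sol]
11. Guard goes to cell block B with Ivo.  [cell block A: Quin | cell block B: Alma, Ivo, Jules, Kira, Orla, Sol]
12. Guard goes back to cell block A alone.  [cell block A: Quin | cell block B: Alma, Ivo, Jules, Kira, Orla, Sol]
13. Guard goes to cell block B with Quin.  [cell block A: — | cell block B: Alma, Ivo, Jules, Kira, Orla, Quin, Sol]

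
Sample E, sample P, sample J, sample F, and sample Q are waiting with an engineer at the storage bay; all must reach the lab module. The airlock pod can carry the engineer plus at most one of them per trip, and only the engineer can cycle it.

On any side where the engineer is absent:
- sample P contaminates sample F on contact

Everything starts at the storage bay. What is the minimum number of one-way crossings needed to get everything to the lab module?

Counting alone: the engineer can take at most 1 across per trip to the lab module, so moving all 5 needs at least 5 loaded trips out, with a return between consecutive ones — at least 9 crossings.
The plan below uses exactly 9 crossings, so it is optimal:
1. Engineer goes to the lab module with sample P.
2. Engineer goes back to the storage bay alone.
3. Engineer goes to the lab module with sample E.
4. Engineer goes back to the storage bay alone.
5. Engineer goes to the lab module with sample J.
6. Engineer goes back to the storage bay alone.
7. Engineer goes to the lab module with sample Q.
8. Engineer goes back to the storage bay alone.
9. Engineer goes to the lab module with sample F.

9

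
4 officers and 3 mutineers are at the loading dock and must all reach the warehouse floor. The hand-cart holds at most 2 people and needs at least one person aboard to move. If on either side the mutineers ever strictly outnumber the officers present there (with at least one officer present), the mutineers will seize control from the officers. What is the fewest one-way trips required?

11

Counting alone: each trip to the warehouse floor takes at most 2 across and each return brings at least 1 back, so after t trips out (and t−1 returns) at most 2t − (t−1) of the 7 are across; that first reaches 7 at t = 6, so at least 11 crossings are needed.
The plan below uses exactly 11 crossings, so it is optimal:
1. 2 mutineers → the warehouse floor.  (the loading dock: 4O 1M; the warehouse floor: 0O 2M)
2. 1 mutineer ← the loading dock.  (the loading dock: 4O 2M; the warehouse floor: 0O 1M)
3. 2 mutineers → the warehouse floor.  (the loading dock: 4O 0M; the warehouse floor: 0O 3M)
4. 1 mutineer ← the loading dock.  (the loading dock: 4O 1M; the warehouse floor: 0O 2M)
5. 2 officers → the warehouse floor.  (the loading dock: 2O 1M; the warehouse floor: 2O 2M)
6. 1 mutineer ← the loading dock.  (the loading dock: 2O 2M; the warehouse floor: 2O 1M)
7. 1 officer and 1 mutineer → the warehouse floor.  (the loading dock: 1O 1M; the warehouse floor: 3O 2M)
8. 1 officer ← the loading dock.  (the loading dock: 2O 1M; the warehouse floor: 2O 2M)
9. 1 officer and 1 mutineer → the warehouse floor.  (the loading dock: 1O 0M; the warehouse floor: 3O 3M)
10. 1 mutineer ← the loading dock.  (the loading dock: 1O 1M; the warehouse floor: 3O 2M)
11. 1 officer and 1 mutineer → the warehouse floor.  (the loading dock: 0O 0M; the warehouse floor: 4O 3M)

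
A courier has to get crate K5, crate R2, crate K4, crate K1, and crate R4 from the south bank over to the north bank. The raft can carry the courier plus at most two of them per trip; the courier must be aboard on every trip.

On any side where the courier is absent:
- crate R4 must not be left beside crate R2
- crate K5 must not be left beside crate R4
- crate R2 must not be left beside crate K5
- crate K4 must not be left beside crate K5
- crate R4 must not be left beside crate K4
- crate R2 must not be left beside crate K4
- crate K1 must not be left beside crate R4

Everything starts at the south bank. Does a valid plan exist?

No

Whatever the first load, the items left behind include a forbidden pair without the courier. No opening move is safe, so no plan exists.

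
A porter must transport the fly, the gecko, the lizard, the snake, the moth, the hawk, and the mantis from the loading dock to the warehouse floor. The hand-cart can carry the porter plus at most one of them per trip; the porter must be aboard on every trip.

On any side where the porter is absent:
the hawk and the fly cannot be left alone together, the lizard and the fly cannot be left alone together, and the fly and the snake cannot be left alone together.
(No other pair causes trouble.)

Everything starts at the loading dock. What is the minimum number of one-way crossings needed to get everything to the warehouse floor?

impossible

Following every safe sequence of crossings from the start, the most of the 7 that can be at the warehouse floor as the hand-cart arrives there on crossings 1, 3, 5, 7, 9 is 1, 2, 3, 4, 5 respectively; the best ever achieved is 5 of 7.
From crossing 11 on, no configuration arises that was not already reachable earlier: only 72 distinct safe configurations (who is on which side, and where the hand-cart is) can ever be reached, none of them has everyone across, and every continuation just revisits them. So no valid plan exists.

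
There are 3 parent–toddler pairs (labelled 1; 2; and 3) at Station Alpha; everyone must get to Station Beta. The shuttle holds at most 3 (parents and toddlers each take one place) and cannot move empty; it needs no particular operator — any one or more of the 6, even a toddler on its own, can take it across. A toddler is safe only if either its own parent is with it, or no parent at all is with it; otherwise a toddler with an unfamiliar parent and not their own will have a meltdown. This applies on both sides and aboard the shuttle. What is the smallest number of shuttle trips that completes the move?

5

Counting alone: each trip to Station Beta takes at most 3 across and each return brings at least 1 back, so after t trips out (and t−1 returns) at most 3t − (t−1) of the 6 are across; that first reaches 6 at t = 3, so at least 5 crossings are needed.
The plan below uses exactly 5 crossings, so it is optimal:
1. parent 1 and toddler 1 cross → Station Beta.
2. parent 1 crosses ← Station Alpha.
3. parent 1, parent 2, and parent 3 cross → Station Beta.
4. toddler 1 crosses ← Station Alpha.
5. toddler 1, toddler 2, and toddler 3 cross → Station Beta.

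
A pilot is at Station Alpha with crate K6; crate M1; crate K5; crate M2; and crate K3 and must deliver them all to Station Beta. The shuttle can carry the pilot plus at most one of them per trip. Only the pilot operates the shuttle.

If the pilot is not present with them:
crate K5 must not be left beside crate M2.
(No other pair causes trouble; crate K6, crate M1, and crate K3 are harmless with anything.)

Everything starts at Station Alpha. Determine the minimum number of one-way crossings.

9

Counting alone: the pilot can take at most 1 across per trip to Station Beta, so moving all 5 needs at least 5 loaded trips out, with a return between consecutive ones — at least 9 crossings.
The plan below uses exactly 9 crossings, so it is optimal:
1. Pilot goes to Station Beta with crate K5.
2. Pilot goes back to Station Alpha alone.
3. Pilot goes to Station Beta with crate K6.
4. Pilot goes back to Station Alpha alone.
5. Pilot goes to Station Beta with crate M1.
6. Pilot goes back to Station Alpha alone.
7. Pilot goes to Station Beta with crate K3.
8. Pilot goes back to Station Alpha alone.
9. Pilot goes to Station Beta with crate M2.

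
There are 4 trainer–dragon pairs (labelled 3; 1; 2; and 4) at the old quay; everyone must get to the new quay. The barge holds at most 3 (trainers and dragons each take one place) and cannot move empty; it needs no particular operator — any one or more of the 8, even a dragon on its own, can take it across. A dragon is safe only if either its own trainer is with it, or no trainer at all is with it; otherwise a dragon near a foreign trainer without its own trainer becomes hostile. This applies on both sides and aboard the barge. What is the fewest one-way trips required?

9

Counting alone: each trip to the new quay takes at most 3 across and each return brings at least 1 back, so after t trips out (and t−1 returns) at most 3t − (t−1) of the 8 are across; that first reaches 8 at t = 4, so at least 7 crossings are needed.
The safety rule pushes this higher. Following every safe sequence of crossings, the most of the 8 that can be at the new quay as the barge arrives there on crossing 7 is 7 — never all 8.
So no plan with fewer than 9 crossings exists, and this one achieves 9:
1. dragon 3 and trainer 3 cross → the new quay.
2. trainer 3 crosses ← the old quay.
3. dragon 1, trainer 1, and trainer 3 cross → the new quay.
4. dragon 3 and trainer 3 cross ← the old quay.
5. trainer 2, trainer 3, and trainer 4 cross → the new quay.
6. dragon 1 crosses ← the old quay.
7. dragon 1 and dragon 3 cross → the new quay.
8. dragon 3 crosses ← the old quay.
9. dragon 2, dragon 3, and dragon 4 cross → the new quay.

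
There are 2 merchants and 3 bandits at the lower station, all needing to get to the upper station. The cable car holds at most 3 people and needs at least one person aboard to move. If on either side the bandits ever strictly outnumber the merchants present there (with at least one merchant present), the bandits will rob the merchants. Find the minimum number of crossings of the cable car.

impossible

The bandits already outnumber the merchants at the lower station before anyone moves, so the starting position itself is disallowed.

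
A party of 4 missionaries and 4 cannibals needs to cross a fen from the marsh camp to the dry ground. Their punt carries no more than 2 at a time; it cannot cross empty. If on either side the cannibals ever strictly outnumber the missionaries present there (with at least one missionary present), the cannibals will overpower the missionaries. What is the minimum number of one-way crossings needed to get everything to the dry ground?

Following every safe sequence of crossings from the start, the most of the 8 that can be at the dry ground as the punt arrives there on crossings 1, 3, 5 is 2, 3, 4 respectively; the best ever achieved is 4 of 8.
From crossing 7 on, no configuration arises that was not already reachable earlier: only 11 distinct safe configurations (who is on which side, and where the punt is) can ever be reached, none of them has everyone across, and every continuation just revisits them. They are: 0 missionaries + 0 cannibals across (punt back at the start); 0 missionaries + 1 cannibal across (punt there); 0 missionaries + 1 cannibal across (punt back at the start); 0 missionaries + 2 cannibals across (punt there); 0 missionaries + 2 cannibals across (punt back at the start); 0 missionaries + 3 cannibals across (punt there); 0 missionaries + 3 cannibals across (punt back at the start); 0 missionaries + 4 cannibals across (punt there); 1 missionary + 1 cannibal across (punt there); 1 missionary + 1 cannibal across (punt back at the start); 2 missionaries + 2 cannibals across (punt there). So no valid plan exists.

impossible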